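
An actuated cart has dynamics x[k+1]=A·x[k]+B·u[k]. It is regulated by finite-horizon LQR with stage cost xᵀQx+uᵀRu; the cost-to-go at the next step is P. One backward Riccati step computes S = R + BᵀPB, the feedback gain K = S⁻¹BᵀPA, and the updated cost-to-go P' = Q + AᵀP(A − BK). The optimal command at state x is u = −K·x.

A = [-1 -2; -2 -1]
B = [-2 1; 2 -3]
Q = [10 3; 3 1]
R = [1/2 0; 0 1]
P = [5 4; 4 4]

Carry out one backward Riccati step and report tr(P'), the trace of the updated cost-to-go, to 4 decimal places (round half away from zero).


17.1623

BᵀP = [-2.0000 0.0000; -7.0000 -8.0000]
S = R + BᵀPB = [1/2 0; 0 1] + [4.0000 -2.0000; -2.0000 17.0000] = [4.5000 -2.0000; -2.0000 18.0000]
BᵀPA = [2.0000 4.0000; 23.0000 22.0000]
K = S⁻¹·BᵀPA = [1.0649 1.5065; 1.3961 1.3896]
A−BK = [-0.2662 -0.3766; 0.0584 0.1558]
AᵀP(A−BK) = [2.7597 3.0260; 3.0260 3.4026]
P' = Q + AᵀP(A−BK) = [12.7597 6.0260; 6.0260 4.4026]
tr(P') = 17.1623


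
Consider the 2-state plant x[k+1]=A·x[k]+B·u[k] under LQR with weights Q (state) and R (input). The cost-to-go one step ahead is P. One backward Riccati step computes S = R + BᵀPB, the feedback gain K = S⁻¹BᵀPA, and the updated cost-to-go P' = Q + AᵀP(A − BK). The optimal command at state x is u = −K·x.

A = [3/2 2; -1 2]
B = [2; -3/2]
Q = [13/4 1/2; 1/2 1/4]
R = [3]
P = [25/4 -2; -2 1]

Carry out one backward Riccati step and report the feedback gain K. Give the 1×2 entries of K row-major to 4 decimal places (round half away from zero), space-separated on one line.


0.6805 0.4734

BᵀP = [15.5000 -5.5000]
S = R + BᵀPB = [3] + [39.2500] = [42.2500]
BᵀPA = [28.7500 20.0000]
K = S⁻¹·BᵀPA = [0.6805 0.4734]
A−BK = [0.1391 1.0533; 0.0207 2.7101]
AᵀP(A−BK) = [1.4989 1.1405; 1.1405 3.5325]
P' = Q + AᵀP(A−BK) = [4.7489 1.6405; 1.6405 3.7825]
tr(P') = 8.5314


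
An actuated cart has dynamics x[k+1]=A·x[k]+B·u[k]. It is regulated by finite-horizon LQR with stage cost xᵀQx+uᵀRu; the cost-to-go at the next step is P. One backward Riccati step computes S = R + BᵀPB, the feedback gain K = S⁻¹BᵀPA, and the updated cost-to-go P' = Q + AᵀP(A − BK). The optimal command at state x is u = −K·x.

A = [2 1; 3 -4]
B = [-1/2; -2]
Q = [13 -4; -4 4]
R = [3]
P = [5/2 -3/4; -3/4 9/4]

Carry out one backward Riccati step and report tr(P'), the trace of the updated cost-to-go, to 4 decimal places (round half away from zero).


44.8553

BᵀP = [0.2500 -4.1250]
S = R + BᵀPB = [3] + [8.1250] = [11.1250]
BᵀPA = [-11.8750 16.7500]
K = S⁻¹·BᵀPA = [-1.0674 1.5056]
A−BK = [1.4663 1.7528; 0.8652 -0.9888]
AᵀP(A−BK) = [8.5744 -0.3708; -0.3708 19.2809]
P' = Q + AᵀP(A−BK) = [21.5744 -4.3708; -4.3708 23.2809]
tr(P') = 44.8553


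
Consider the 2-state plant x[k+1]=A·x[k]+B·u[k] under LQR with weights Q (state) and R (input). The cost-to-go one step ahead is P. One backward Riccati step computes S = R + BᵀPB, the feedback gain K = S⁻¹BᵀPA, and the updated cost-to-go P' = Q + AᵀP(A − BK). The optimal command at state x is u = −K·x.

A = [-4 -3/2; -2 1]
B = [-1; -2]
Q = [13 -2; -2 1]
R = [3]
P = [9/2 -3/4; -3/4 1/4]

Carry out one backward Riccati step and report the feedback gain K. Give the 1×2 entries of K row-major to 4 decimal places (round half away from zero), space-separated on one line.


BᵀP = [-3.0000 0.2500]
S = R + BᵀPB = [3] + [2.5000] = [5.5000]
BᵀPA = [11.5000 4.7500]
K = S⁻¹·BᵀPA = [2.0909 0.8636]
A−BK = [-1.9091 -0.6364; 2.1818 2.7273]
AᵀP(A−BK) = [36.9545 17.3182; 17.3182 8.5227]
P' = Q + AᵀP(A−BK) = [49.9545 15.3182; 15.3182 9.5227]
tr(P') = 59.4773

2.0909 0.8636


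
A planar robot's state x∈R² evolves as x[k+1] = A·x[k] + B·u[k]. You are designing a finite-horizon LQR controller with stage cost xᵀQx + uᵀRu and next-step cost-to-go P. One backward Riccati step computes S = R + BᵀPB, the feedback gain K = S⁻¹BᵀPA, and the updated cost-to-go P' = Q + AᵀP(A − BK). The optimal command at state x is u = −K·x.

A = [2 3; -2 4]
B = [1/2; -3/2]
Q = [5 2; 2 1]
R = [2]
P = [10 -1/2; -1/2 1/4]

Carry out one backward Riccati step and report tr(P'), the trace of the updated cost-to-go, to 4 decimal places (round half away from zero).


BᵀP = [5.7500 -0.6250]
S = R + BᵀPB = [2] + [3.8125] = [5.8125]
BᵀPA = [12.7500 14.7500]
K = S⁻¹·BᵀPA = [2.1935 2.5376]
A−BK = [0.9032 1.7312; 1.2903 7.8065]
AᵀP(A−BK) = [17.0323 24.6452; 24.6452 44.5699]
P' = Q + AᵀP(A−BK) = [22.0323 26.6452; 26.6452 45.5699]
tr(P') = 67.6022

67.6022


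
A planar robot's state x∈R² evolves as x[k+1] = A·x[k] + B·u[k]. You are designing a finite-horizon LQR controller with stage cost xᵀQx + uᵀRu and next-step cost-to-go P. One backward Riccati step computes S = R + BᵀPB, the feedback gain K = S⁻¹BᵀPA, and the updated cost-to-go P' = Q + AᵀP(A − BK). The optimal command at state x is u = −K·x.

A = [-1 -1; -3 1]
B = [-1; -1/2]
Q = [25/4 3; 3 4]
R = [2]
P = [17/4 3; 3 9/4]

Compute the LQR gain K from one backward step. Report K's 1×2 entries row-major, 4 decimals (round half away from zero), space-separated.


BᵀP = [-5.7500 -4.1250]
S = R + BᵀPB = [2] + [7.8125] = [9.8125]
BᵀPA = [18.1250 1.6250]
K = S⁻¹·BᵀPA = [1.8471 0.1656]
A−BK = [0.8471 -0.8344; -2.0764 1.0828]
AᵀP(A−BK) = [9.0207 0.4984; 0.4984 0.2309]
P' = Q + AᵀP(A−BK) = [15.2707 3.4984; 3.4984 4.2309]
tr(P') = 19.5016

1.8471 0.1656


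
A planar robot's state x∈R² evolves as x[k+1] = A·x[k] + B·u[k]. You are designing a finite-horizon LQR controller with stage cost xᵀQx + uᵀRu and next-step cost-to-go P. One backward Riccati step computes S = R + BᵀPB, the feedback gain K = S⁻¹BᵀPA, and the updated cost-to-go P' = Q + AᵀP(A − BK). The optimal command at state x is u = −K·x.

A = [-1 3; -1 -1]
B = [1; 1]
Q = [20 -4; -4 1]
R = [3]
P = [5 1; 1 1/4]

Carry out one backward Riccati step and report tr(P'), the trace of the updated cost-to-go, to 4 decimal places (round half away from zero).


35.0000

BᵀP = [6.0000 1.2500]
S = R + BᵀPB = [3] + [7.2500] = [10.2500]
BᵀPA = [-7.2500 16.7500]
K = S⁻¹·BᵀPA = [-0.7073 1.6341]
A−BK = [-0.2927 1.3659; -0.2927 -2.6341]
AᵀP(A−BK) = [2.1220 -4.9024; -4.9024 11.8780]
P' = Q + AᵀP(A−BK) = [22.1220 -8.9024; -8.9024 12.8780]
tr(P') = 35.0000


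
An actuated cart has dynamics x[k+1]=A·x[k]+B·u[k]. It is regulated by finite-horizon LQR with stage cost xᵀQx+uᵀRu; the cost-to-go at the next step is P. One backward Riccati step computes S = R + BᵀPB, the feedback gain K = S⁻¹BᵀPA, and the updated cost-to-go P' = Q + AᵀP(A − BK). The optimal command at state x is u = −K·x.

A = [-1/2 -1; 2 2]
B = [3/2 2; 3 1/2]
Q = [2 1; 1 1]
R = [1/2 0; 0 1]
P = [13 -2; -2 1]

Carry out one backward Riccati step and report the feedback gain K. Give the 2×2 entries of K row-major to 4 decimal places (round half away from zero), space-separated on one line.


0.6625 0.6798 -0.7591 -1.0224

BᵀP = [13.5000 0.0000; 25.0000 -3.5000]
S = R + BᵀPB = [1/2 0; 0 1] + [20.2500 27.0000; 27.0000 48.2500] = [20.7500 27.0000; 27.0000 49.2500]
BᵀPA = [-6.7500 -13.5000; -19.5000 -32.0000]
K = S⁻¹·BᵀPA = [0.6625 0.6798; -0.7591 -1.0224]
A−BK = [0.0245 0.0252; 0.3921 0.4719]
AᵀP(A−BK) = [0.9188 1.1515; 1.1515 1.4598]
P' = Q + AᵀP(A−BK) = [2.9188 2.1515; 2.1515 2.4598]
tr(P') = 5.3786


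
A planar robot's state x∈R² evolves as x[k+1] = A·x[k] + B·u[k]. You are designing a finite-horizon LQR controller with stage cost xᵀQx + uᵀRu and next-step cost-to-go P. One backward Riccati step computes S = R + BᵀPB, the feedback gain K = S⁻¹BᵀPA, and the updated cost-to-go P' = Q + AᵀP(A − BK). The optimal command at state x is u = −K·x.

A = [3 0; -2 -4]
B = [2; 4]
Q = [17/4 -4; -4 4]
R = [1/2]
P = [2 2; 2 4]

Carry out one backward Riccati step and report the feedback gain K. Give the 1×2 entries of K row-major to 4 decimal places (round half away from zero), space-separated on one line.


-0.0383 -0.7656

BᵀP = [12.0000 20.0000]
S = R + BᵀPB = [1/2] + [104.0000] = [104.5000]
BᵀPA = [-4.0000 -80.0000]
K = S⁻¹·BᵀPA = [-0.0383 -0.7656]
A−BK = [3.0766 1.5311; -1.8469 -0.9378]
AᵀP(A−BK) = [9.8469 4.9378; 4.9378 2.7560]
P' = Q + AᵀP(A−BK) = [14.0969 0.9378; 0.9378 6.7560]
tr(P') = 20.8529


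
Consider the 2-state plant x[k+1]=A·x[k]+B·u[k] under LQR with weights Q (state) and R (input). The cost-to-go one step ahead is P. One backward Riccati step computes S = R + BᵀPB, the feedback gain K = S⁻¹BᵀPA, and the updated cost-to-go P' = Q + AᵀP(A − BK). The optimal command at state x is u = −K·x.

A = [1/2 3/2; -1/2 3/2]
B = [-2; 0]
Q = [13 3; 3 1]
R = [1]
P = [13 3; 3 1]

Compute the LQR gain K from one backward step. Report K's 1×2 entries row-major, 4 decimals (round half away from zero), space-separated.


-0.1887 -0.9057

BᵀP = [-26.0000 -6.0000]
S = R + BᵀPB = [1] + [52.0000] = [53.0000]
BᵀPA = [-10.0000 -48.0000]
K = S⁻¹·BᵀPA = [-0.1887 -0.9057]
A−BK = [0.1226 -0.3113; -0.5000 1.5000]
AᵀP(A−BK) = [0.1132 -0.0566; -0.0566 1.5283]
P' = Q + AᵀP(A−BK) = [13.1132 2.9434; 2.9434 2.5283]
tr(P') = 15.6415


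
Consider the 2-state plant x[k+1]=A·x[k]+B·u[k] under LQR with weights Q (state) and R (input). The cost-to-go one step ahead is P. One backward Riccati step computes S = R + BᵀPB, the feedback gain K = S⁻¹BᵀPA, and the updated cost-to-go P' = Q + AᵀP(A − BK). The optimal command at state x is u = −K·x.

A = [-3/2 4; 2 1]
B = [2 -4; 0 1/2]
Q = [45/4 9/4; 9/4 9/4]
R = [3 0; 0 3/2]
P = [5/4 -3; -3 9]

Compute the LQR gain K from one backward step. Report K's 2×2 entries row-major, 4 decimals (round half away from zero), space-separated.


BᵀP = [2.5000 -6.0000; -6.5000 16.5000]
S = R + BᵀPB = [3 0; 0 3/2] + [5.0000 -13.0000; -13.0000 34.2500] = [8.0000 -13.0000; -13.0000 35.7500]
BᵀPA = [-15.7500 4.0000; 42.7500 -9.5000]
K = S⁻¹·BᵀPA = [-0.0625 0.1667; 1.1731 -0.2051]
A−BK = [3.3173 2.8462; 1.4135 1.1026]
AᵀP(A−BK) = [5.6791 2.3942; 2.3942 2.3846]
P' = Q + AᵀP(A−BK) = [16.9291 4.6442; 4.6442 4.6346]
tr(P') = 21.5637

-0.0625 0.1667 1.1731 -0.2051


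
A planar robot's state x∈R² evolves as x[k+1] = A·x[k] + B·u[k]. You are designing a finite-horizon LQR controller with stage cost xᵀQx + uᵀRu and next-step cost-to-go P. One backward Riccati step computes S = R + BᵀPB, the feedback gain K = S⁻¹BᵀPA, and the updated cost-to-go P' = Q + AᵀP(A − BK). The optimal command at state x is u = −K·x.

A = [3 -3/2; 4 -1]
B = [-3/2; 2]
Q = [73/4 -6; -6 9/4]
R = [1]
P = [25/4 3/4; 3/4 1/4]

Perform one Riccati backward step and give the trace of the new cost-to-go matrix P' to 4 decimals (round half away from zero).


BᵀP = [-7.8750 -0.6250]
S = R + BᵀPB = [1] + [10.5625] = [11.5625]
BᵀPA = [-26.1250 12.4375]
K = S⁻¹·BᵀPA = [-2.2595 1.0757]
A−BK = [-0.3892 0.1135; 8.5189 -3.1514]
AᵀP(A−BK) = [19.2216 -7.7730; -7.7730 3.1838]
P' = Q + AᵀP(A−BK) = [37.4716 -13.7730; -13.7730 5.4338]
tr(P') = 42.9054

42.9054


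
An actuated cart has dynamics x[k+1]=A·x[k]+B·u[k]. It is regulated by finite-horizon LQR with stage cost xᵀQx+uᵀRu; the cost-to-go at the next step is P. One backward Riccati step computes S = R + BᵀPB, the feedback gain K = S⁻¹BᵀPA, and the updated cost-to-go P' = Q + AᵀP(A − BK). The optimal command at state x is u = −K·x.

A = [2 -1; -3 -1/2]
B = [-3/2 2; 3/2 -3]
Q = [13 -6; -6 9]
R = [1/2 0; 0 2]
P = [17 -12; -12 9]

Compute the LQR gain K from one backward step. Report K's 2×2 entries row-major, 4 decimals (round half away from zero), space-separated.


BᵀP = [-43.5000 31.5000; 70.0000 -51.0000]
S = R + BᵀPB = [1/2 0; 0 2] + [112.5000 -181.5000; -181.5000 293.0000] = [113.0000 -181.5000; -181.5000 295.0000]
BᵀPA = [-181.5000 27.7500; 293.0000 -44.5000]
K = S⁻¹·BᵀPA = [-0.9243 0.2788; 0.4246 0.0207]
A−BK = [-0.2355 -0.6232; -0.3399 -0.8561]
AᵀP(A−BK) = [0.8491 0.0414; 0.0414 0.4338]
P' = Q + AᵀP(A−BK) = [13.8491 -5.9586; -5.9586 9.4338]
tr(P') = 23.2829

-0.9243 0.2788 0.4246 0.0207


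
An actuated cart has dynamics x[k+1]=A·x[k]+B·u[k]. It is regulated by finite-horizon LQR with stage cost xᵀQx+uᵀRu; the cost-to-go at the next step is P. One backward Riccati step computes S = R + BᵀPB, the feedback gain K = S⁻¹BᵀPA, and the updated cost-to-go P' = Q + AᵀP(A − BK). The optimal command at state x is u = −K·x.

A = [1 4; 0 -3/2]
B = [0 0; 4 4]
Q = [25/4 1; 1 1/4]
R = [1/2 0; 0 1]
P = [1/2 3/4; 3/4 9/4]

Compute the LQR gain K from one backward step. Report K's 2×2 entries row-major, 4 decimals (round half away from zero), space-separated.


BᵀP = [3.0000 9.0000; 3.0000 9.0000]
S = R + BᵀPB = [1/2 0; 0 1] + [36.0000 36.0000; 36.0000 36.0000] = [36.5000 36.0000; 36.0000 37.0000]
BᵀPA = [3.0000 -1.5000; 3.0000 -1.5000]
K = S⁻¹·BᵀPA = [0.0550 -0.0275; 0.0275 -0.0138]
A−BK = [1.0000 4.0000; -0.3303 -1.3349]
AᵀP(A−BK) = [0.2523 0.9989; 0.9989 4.0006]
P' = Q + AᵀP(A−BK) = [6.5023 1.9989; 1.9989 4.2506]
tr(P') = 10.7529

0.0550 -0.0275 0.0275 -0.0138


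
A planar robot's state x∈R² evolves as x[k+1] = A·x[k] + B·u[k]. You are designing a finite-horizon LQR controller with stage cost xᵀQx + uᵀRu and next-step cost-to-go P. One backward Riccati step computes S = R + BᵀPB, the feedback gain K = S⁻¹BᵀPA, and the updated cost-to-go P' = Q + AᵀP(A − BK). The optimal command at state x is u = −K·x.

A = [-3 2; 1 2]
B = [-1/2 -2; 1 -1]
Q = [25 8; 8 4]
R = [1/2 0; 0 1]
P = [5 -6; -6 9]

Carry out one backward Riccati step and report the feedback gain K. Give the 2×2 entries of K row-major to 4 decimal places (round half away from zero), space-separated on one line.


BᵀP = [-8.5000 12.0000; -4.0000 3.0000]
S = R + BᵀPB = [1/2 0; 0 1] + [16.2500 5.0000; 5.0000 5.0000] = [16.7500 5.0000; 5.0000 6.0000]
BᵀPA = [37.5000 7.0000; 15.0000 -2.0000]
K = S⁻¹·BᵀPA = [1.9868 0.6887; 0.8444 -0.9073]
A−BK = [-0.3179 0.5298; -0.1424 0.4040]
AᵀP(A−BK) = [2.8311 -0.2185; -0.2185 1.3642]
P' = Q + AᵀP(A−BK) = [27.8311 7.7815; 7.7815 5.3642]
tr(P') = 33.1954

1.9868 0.6887 0.8444 -0.9073


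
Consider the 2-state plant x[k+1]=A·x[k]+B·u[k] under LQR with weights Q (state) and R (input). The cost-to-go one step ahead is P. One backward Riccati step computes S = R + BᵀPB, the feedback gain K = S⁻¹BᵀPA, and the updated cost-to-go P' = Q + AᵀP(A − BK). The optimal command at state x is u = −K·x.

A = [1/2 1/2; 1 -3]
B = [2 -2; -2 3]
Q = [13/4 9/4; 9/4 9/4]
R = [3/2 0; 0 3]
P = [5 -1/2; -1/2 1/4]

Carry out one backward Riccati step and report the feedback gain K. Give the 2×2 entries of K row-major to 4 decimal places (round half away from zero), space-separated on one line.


BᵀP = [11.0000 -1.5000; -11.5000 1.7500]
S = R + BᵀPB = [3/2 0; 0 3] + [25.0000 -26.5000; -26.5000 28.2500] = [26.5000 -26.5000; -26.5000 31.2500]
BᵀPA = [4.0000 10.0000; -4.0000 -11.0000]
K = S⁻¹·BᵀPA = [0.1509 0.1668; 0.0000 -0.2105]
A−BK = [0.1981 -0.2547; 1.3019 -2.0348]
AᵀP(A−BK) = [0.3962 -0.5094; -0.5094 1.0159]
P' = Q + AᵀP(A−BK) = [3.6462 1.7406; 1.7406 3.2659]
tr(P') = 6.9121

0.1509 0.1668 0.0000 -0.2105


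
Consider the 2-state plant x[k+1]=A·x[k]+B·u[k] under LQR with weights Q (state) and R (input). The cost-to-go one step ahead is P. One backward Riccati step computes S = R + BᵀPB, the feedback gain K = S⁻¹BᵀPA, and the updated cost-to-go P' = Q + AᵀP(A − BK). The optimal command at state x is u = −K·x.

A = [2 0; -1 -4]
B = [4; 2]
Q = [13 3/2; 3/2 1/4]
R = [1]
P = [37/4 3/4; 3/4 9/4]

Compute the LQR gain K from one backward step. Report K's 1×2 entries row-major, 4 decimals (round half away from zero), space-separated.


0.4088 -0.1765

BᵀP = [38.5000 7.5000]
S = R + BᵀPB = [1] + [169.0000] = [170.0000]
BᵀPA = [69.5000 -30.0000]
K = S⁻¹·BᵀPA = [0.4088 -0.1765]
A−BK = [0.3647 0.7059; -1.8176 -3.6471]
AᵀP(A−BK) = [7.8368 15.2647; 15.2647 30.7059]
P' = Q + AᵀP(A−BK) = [20.8368 16.7647; 16.7647 30.9559]
tr(P') = 51.7926


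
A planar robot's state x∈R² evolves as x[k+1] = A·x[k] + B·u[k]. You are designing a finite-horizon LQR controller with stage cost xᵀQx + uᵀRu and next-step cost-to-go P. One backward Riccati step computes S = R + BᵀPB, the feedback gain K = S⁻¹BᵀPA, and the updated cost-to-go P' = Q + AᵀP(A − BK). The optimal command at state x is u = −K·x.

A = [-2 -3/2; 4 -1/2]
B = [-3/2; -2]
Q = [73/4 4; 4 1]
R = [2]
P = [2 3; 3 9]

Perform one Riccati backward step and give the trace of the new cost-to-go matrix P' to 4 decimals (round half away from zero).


BᵀP = [-9.0000 -22.5000]
S = R + BᵀPB = [2] + [58.5000] = [60.5000]
BᵀPA = [-72.0000 24.7500]
K = S⁻¹·BᵀPA = [-1.1901 0.4091]
A−BK = [-3.7851 -0.8864; 1.6198 0.3182]
AᵀP(A−BK) = [18.3140 2.4545; 2.4545 1.1250]
P' = Q + AᵀP(A−BK) = [36.5640 6.4545; 6.4545 2.1250]
tr(P') = 38.6890

38.6890


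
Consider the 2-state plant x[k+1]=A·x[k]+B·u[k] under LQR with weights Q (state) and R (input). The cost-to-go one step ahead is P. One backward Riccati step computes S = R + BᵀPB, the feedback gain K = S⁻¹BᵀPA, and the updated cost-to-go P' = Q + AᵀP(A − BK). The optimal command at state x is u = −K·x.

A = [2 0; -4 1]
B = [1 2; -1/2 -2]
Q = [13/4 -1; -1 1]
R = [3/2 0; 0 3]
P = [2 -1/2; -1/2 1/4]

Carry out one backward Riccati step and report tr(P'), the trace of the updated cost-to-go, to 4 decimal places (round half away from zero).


BᵀP = [2.2500 -0.6250; 5.0000 -1.5000]
S = R + BᵀPB = [3/2 0; 0 3] + [2.5625 5.7500; 5.7500 13.0000] = [4.0625 5.7500; 5.7500 16.0000]
BᵀPA = [7.0000 -0.6250; 16.0000 -1.5000]
K = S⁻¹·BᵀPA = [0.6262 -0.0431; 0.7750 -0.0783]
A−BK = [-0.1761 0.1996; -2.1370 0.8219]
AᵀP(A−BK) = [3.2172 -0.4462; -0.4462 0.1057]
P' = Q + AᵀP(A−BK) = [6.4672 -1.4462; -1.4462 1.1057]
tr(P') = 7.5729

7.5729


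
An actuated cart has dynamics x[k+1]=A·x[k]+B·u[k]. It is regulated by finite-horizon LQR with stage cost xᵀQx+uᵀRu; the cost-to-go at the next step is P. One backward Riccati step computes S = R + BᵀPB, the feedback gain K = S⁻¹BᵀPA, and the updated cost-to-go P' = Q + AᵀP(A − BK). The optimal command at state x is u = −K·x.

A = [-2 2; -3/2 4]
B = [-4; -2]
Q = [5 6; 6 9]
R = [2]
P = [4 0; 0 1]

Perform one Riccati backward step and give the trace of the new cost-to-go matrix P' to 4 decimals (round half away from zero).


BᵀP = [-16.0000 -2.0000]
S = R + BᵀPB = [2] + [68.0000] = [70.0000]
BᵀPA = [35.0000 -40.0000]
K = S⁻¹·BᵀPA = [0.5000 -0.5714]
A−BK = [0.0000 -0.2857; -0.5000 2.8571]
AᵀP(A−BK) = [0.7500 -2.0000; -2.0000 9.1429]
P' = Q + AᵀP(A−BK) = [5.7500 4.0000; 4.0000 18.1429]
tr(P') = 23.8929

23.8929


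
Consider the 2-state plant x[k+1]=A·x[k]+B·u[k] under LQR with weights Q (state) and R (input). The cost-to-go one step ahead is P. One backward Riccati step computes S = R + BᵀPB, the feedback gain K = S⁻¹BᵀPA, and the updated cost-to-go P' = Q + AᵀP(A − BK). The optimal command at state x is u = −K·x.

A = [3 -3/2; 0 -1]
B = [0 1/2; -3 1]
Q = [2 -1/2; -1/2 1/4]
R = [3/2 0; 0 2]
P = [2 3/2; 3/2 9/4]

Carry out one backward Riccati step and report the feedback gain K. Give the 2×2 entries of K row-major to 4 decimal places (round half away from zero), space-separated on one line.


-0.3072 0.4300 0.7577 -0.4608

BᵀP = [-4.5000 -6.7500; 2.5000 3.0000]
S = R + BᵀPB = [3/2 0; 0 2] + [20.2500 -9.0000; -9.0000 4.2500] = [21.7500 -9.0000; -9.0000 6.2500]
BᵀPA = [-13.5000 13.5000; 7.5000 -6.7500]
K = S⁻¹·BᵀPA = [-0.3072 0.4300; 0.7577 -0.4608]
A−BK = [2.6212 -1.2696; -1.6792 0.7509]
AᵀP(A−BK) = [8.1706 -4.2389; -4.2389 2.3345]
P' = Q + AᵀP(A−BK) = [10.1706 -4.7389; -4.7389 2.5845]
tr(P') = 12.7551


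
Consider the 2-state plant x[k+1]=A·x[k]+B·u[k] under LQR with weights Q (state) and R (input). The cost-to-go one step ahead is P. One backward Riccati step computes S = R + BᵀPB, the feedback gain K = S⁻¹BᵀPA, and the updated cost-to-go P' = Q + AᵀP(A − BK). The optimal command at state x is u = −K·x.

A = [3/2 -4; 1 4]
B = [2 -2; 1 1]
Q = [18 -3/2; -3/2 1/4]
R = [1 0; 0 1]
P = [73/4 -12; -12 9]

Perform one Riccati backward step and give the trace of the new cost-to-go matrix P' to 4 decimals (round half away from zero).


27.0991

BᵀP = [24.5000 -15.0000; -48.5000 33.0000]
S = R + BᵀPB = [1 0; 0 1] + [34.0000 -64.0000; -64.0000 130.0000] = [35.0000 -64.0000; -64.0000 131.0000]
BᵀPA = [21.7500 -158.0000; -39.7500 326.0000]
K = S⁻¹·BᵀPA = [0.6242 0.3395; 0.0015 2.6544]
A−BK = [0.2546 0.6299; 0.3742 1.0061]
AᵀP(A−BK) = [0.5464 0.6288; 0.6288 8.3027]
P' = Q + AᵀP(A−BK) = [18.5464 -0.8712; -0.8712 8.5527]
tr(P') = 27.0991


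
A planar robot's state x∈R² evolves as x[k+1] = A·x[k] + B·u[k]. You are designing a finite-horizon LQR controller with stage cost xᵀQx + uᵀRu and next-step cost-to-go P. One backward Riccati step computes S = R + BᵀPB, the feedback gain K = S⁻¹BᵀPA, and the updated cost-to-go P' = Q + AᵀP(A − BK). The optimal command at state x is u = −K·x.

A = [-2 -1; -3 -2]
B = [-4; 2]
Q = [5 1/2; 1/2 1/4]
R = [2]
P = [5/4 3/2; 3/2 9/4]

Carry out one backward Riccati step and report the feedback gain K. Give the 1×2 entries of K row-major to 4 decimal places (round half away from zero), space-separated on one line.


1.2143 0.7143

BᵀP = [-2.0000 -1.5000]
S = R + BᵀPB = [2] + [5.0000] = [7.0000]
BᵀPA = [8.5000 5.0000]
K = S⁻¹·BᵀPA = [1.2143 0.7143]
A−BK = [2.8571 1.8571; -5.4286 -3.4286]
AᵀP(A−BK) = [32.9286 20.4286; 20.4286 12.6786]
P' = Q + AᵀP(A−BK) = [37.9286 20.9286; 20.9286 12.9286]
tr(P') = 50.8571


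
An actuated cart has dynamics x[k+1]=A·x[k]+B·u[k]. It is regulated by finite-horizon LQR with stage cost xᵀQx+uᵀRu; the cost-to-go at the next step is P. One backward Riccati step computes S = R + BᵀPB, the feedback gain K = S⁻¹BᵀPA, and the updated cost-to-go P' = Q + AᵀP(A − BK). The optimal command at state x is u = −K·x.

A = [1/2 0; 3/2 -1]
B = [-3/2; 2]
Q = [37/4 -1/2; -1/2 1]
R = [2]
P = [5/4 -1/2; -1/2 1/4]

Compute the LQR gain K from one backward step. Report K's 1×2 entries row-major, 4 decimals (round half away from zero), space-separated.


0.0496 -0.1418

BᵀP = [-2.8750 1.2500]
S = R + BᵀPB = [2] + [6.8125] = [8.8125]
BᵀPA = [0.4375 -1.2500]
K = S⁻¹·BᵀPA = [0.0496 -0.1418]
A−BK = [0.5745 -0.2128; 1.4007 -0.7163]
AᵀP(A−BK) = [0.1033 -0.0629; -0.0629 0.0727]
P' = Q + AᵀP(A−BK) = [9.3533 -0.5629; -0.5629 1.0727]
tr(P') = 10.4260


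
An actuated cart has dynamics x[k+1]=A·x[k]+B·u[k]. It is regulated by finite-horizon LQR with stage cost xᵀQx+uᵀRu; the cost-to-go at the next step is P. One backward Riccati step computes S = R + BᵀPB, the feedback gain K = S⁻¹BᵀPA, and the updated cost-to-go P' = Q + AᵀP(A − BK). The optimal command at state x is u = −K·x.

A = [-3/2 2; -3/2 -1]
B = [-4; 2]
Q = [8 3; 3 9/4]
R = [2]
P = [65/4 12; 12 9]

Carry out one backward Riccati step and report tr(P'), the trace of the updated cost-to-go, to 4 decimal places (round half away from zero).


BᵀP = [-41.0000 -30.0000]
S = R + BᵀPB = [2] + [104.0000] = [106.0000]
BᵀPA = [106.5000 -52.0000]
K = S⁻¹·BᵀPA = [1.0047 -0.4906]
A−BK = [2.5189 0.0377; -3.5094 -0.0189]
AᵀP(A−BK) = [3.8101 -1.0047; -1.0047 0.4906]
P' = Q + AᵀP(A−BK) = [11.8101 1.9953; 1.9953 2.7406]
tr(P') = 14.5507

14.5507


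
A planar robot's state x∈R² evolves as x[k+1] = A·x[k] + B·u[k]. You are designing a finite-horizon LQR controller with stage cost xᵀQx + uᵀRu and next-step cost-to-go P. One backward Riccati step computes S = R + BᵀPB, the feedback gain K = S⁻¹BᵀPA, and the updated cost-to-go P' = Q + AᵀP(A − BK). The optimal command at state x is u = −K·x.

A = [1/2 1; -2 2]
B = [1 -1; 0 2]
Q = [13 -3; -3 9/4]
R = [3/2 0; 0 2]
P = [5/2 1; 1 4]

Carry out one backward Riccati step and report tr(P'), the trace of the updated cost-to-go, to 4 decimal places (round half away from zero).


BᵀP = [2.5000 1.0000; -0.5000 7.0000]
S = R + BᵀPB = [3/2 0; 0 2] + [2.5000 -0.5000; -0.5000 14.5000] = [4.0000 -0.5000; -0.5000 16.5000]
BᵀPA = [-0.7500 4.5000; -14.2500 13.5000]
K = S⁻¹·BᵀPA = [-0.2966 1.2319; -0.8726 0.8555]
A−BK = [-0.0760 0.6236; -0.2548 0.2890]
AᵀP(A−BK) = [1.9677 -2.6350; -2.6350 5.4068]
P' = Q + AᵀP(A−BK) = [14.9677 -5.6350; -5.6350 7.6568]
tr(P') = 22.6245

22.6245


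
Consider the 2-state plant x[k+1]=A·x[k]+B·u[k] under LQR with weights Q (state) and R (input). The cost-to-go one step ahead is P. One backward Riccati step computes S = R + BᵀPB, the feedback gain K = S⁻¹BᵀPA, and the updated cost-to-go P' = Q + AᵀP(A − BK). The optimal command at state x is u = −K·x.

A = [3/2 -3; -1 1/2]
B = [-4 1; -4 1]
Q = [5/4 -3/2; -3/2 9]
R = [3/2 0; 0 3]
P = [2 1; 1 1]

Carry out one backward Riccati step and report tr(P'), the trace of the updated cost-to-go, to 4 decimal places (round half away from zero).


BᵀP = [-12.0000 -8.0000; 3.0000 2.0000]
S = R + BᵀPB = [3/2 0; 0 3] + [80.0000 -20.0000; -20.0000 5.0000] = [81.5000 -20.0000; -20.0000 8.0000]
BᵀPA = [-10.0000 32.0000; 2.5000 -8.0000]
K = S⁻¹·BᵀPA = [-0.1190 0.3810; 0.0149 -0.0476]
A−BK = [1.0089 -1.4286; -1.4911 2.0714]
AᵀP(A−BK) = [1.2723 -1.8214; -1.8214 2.6786]
P' = Q + AᵀP(A−BK) = [2.5223 -3.3214; -3.3214 11.6786]
tr(P') = 14.2009

14.2009


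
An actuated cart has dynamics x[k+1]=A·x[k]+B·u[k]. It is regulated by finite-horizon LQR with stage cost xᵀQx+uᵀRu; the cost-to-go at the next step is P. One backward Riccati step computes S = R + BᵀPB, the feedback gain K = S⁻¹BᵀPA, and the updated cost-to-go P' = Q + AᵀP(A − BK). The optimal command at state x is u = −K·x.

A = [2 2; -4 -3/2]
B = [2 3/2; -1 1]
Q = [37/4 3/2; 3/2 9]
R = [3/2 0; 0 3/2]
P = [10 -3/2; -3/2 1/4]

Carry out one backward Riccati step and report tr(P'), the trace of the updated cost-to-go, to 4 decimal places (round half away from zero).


21.2792

BᵀP = [21.5000 -3.2500; 13.5000 -2.0000]
S = R + BᵀPB = [3/2 0; 0 3/2] + [46.2500 29.0000; 29.0000 18.2500] = [47.7500 29.0000; 29.0000 19.7500]
BᵀPA = [56.0000 47.8750; 35.0000 30.0000]
K = S⁻¹·BᵀPA = [0.8916 0.7400; 0.4630 0.4323]
A−BK = [-0.4776 -0.1286; -3.5713 -1.1923]
AᵀP(A−BK) = [1.8665 1.4256; 1.4256 1.1627]
P' = Q + AᵀP(A−BK) = [11.1165 2.9256; 2.9256 10.1627]
tr(P') = 21.2792


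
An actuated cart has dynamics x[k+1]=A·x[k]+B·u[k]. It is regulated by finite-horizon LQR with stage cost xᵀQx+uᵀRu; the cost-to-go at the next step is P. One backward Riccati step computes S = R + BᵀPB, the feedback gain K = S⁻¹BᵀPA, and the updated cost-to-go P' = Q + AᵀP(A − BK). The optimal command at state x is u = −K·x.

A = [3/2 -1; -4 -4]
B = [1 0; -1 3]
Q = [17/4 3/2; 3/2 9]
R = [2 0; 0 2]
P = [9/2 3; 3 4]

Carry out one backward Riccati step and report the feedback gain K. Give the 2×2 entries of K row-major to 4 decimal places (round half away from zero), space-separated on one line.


0.8272 -0.4691 -0.8426 -1.5370

BᵀP = [1.5000 -1.0000; 9.0000 12.0000]
S = R + BᵀPB = [2 0; 0 2] + [2.5000 -3.0000; -3.0000 36.0000] = [4.5000 -3.0000; -3.0000 38.0000]
BᵀPA = [6.2500 2.5000; -34.5000 -57.0000]
K = S⁻¹·BᵀPA = [0.8272 -0.4691; -0.8426 -1.5370]
A−BK = [0.6728 -0.5309; -0.6451 0.1420]
AᵀP(A−BK) = [3.8858 1.1543; 1.1543 6.0617]
P' = Q + AᵀP(A−BK) = [8.1358 2.6543; 2.6543 15.0617]
tr(P') = 23.1975


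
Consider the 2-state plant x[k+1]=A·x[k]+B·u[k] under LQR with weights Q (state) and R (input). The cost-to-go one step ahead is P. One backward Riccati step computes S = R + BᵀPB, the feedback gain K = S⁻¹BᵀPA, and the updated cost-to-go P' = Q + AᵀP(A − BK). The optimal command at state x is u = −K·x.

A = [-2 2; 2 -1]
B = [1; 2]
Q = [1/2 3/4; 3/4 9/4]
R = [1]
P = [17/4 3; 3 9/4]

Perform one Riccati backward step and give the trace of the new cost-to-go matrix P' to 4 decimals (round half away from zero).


4.4095

BᵀP = [10.2500 7.5000]
S = R + BᵀPB = [1] + [25.2500] = [26.2500]
BᵀPA = [-5.5000 13.0000]
K = S⁻¹·BᵀPA = [-0.2095 0.4952]
A−BK = [-1.7905 1.5048; 2.4190 -1.9905]
AᵀP(A−BK) = [0.8476 -0.7762; -0.7762 0.8119]
P' = Q + AᵀP(A−BK) = [1.3476 -0.0262; -0.0262 3.0619]
tr(P') = 4.4095


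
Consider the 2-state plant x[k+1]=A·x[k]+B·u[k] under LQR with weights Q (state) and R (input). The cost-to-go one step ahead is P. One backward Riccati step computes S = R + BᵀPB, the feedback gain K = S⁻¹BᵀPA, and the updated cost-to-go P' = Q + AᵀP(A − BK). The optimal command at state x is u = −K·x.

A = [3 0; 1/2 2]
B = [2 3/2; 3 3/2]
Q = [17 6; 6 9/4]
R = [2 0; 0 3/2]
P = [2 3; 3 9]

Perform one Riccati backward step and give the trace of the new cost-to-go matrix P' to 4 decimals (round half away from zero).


BᵀP = [13.0000 33.0000; 7.5000 18.0000]
S = R + BᵀPB = [2 0; 0 3/2] + [125.0000 69.0000; 69.0000 38.2500] = [127.0000 69.0000; 69.0000 39.7500]
BᵀPA = [55.5000 66.0000; 31.5000 36.0000]
K = S⁻¹·BᵀPA = [0.1136 0.4856; 0.5953 0.0627]
A−BK = [1.8799 -1.0653; -0.7337 0.4491]
AᵀP(A−BK) = [4.1945 -1.9269; -1.9269 1.6919]
P' = Q + AᵀP(A−BK) = [21.1945 4.0731; 4.0731 3.9419]
tr(P') = 25.1364

25.1364


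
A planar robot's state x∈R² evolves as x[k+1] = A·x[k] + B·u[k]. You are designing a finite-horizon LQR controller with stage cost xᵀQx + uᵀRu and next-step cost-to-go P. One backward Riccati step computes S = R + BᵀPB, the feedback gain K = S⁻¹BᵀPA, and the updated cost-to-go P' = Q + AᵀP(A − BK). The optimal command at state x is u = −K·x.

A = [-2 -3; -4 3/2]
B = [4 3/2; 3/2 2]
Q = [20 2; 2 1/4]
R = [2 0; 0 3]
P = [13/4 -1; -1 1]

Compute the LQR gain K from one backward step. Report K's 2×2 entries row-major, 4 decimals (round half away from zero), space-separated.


BᵀP = [11.5000 -2.5000; 2.8750 0.5000]
S = R + BᵀPB = [2 0; 0 3] + [42.2500 12.2500; 12.2500 5.3125] = [44.2500 12.2500; 12.2500 8.3125]
BᵀPA = [-13.0000 -38.2500; -7.7500 -7.8750]
K = S⁻¹·BᵀPA = [-0.0603 -1.0171; -0.8435 0.5515]
A−BK = [-0.4936 0.2411; -2.2226 1.9227]
AᵀP(A−BK) = [5.6793 -4.4480; -4.4480 5.9397]
P' = Q + AᵀP(A−BK) = [25.6793 -2.4480; -2.4480 6.1897]
tr(P') = 31.8690

-0.0603 -1.0171 -0.8435 0.5515


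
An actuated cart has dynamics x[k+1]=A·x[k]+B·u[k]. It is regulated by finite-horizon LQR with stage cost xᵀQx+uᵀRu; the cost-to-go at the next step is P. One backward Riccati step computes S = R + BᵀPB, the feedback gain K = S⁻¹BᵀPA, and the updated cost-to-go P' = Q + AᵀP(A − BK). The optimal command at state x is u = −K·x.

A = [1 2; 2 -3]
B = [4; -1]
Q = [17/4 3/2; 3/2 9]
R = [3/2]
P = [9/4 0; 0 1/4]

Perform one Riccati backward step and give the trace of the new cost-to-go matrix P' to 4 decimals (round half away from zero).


16.5232

BᵀP = [9.0000 -0.2500]
S = R + BᵀPB = [3/2] + [36.2500] = [37.7500]
BᵀPA = [8.5000 18.7500]
K = S⁻¹·BᵀPA = [0.2252 0.4967]
A−BK = [0.0993 0.0132; 2.2252 -2.5033]
AᵀP(A−BK) = [1.3361 -1.2219; -1.2219 1.9371]
P' = Q + AᵀP(A−BK) = [5.5861 0.2781; 0.2781 10.9371]
tr(P') = 16.5232


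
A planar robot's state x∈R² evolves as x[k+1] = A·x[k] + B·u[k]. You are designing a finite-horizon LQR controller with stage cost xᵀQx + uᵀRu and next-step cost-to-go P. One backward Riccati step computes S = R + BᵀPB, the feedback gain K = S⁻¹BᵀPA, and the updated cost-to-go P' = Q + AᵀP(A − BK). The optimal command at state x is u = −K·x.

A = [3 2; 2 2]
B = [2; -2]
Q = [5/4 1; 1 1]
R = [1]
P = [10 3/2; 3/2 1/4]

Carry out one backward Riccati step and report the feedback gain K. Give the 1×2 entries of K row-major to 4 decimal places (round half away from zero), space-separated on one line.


1.8667 1.3000

BᵀP = [17.0000 2.5000]
S = R + BᵀPB = [1] + [29.0000] = [30.0000]
BᵀPA = [56.0000 39.0000]
K = S⁻¹·BᵀPA = [1.8667 1.3000]
A−BK = [-0.7333 -0.6000; 5.7333 4.6000]
AᵀP(A−BK) = [4.4667 3.2000; 3.2000 2.3000]
P' = Q + AᵀP(A−BK) = [5.7167 4.2000; 4.2000 3.3000]
tr(P') = 9.0167


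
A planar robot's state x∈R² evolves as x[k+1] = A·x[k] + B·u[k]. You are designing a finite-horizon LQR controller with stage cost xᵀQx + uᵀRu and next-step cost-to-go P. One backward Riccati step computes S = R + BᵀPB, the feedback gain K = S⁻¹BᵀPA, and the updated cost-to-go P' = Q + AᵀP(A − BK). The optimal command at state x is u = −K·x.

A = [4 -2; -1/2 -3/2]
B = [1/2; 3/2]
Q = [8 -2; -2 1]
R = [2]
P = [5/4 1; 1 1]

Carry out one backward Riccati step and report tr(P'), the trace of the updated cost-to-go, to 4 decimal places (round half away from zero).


20.5515

BᵀP = [2.1250 2.0000]
S = R + BᵀPB = [2] + [4.0625] = [6.0625]
BᵀPA = [7.5000 -7.2500]
K = S⁻¹·BᵀPA = [1.2371 -1.1959]
A−BK = [3.3814 -1.4021; -2.3557 0.2938]
AᵀP(A−BK) = [6.9716 -5.2809; -5.2809 4.5799]
P' = Q + AᵀP(A−BK) = [14.9716 -7.2809; -7.2809 5.5799]
tr(P') = 20.5515


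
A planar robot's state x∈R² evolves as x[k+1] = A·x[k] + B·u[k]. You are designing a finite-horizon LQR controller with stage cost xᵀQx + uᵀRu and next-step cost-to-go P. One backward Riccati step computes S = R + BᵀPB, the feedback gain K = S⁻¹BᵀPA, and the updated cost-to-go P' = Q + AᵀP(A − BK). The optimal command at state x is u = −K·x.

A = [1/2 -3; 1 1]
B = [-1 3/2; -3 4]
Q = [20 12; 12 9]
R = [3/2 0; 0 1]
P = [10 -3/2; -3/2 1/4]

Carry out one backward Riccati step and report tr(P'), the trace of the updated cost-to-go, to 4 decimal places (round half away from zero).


BᵀP = [-5.5000 0.7500; 9.0000 -1.2500]
S = R + BᵀPB = [3/2 0; 0 1] + [3.2500 -5.2500; -5.2500 8.5000] = [4.7500 -5.2500; -5.2500 9.5000]
BᵀPA = [-2.0000 17.2500; 3.2500 -28.2500]
K = S⁻¹·BᵀPA = [-0.1103 0.8861; 0.2811 -2.4840]
A−BK = [-0.0320 1.6121; -0.4555 13.5943]
AᵀP(A−BK) = [0.1157 -1.1548; -1.1548 13.7918]
P' = Q + AᵀP(A−BK) = [20.1157 10.8452; 10.8452 22.7918]
tr(P') = 42.9075

42.9075


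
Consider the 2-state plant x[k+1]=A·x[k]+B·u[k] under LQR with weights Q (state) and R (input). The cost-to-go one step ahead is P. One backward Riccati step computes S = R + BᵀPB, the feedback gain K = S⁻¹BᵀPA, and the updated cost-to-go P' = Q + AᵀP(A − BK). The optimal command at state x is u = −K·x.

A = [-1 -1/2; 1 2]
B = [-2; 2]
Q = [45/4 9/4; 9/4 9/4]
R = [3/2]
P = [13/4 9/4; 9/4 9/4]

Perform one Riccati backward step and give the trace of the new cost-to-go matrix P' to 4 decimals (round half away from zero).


18.9034

BᵀP = [-2.0000 0.0000]
S = R + BᵀPB = [3/2] + [4.0000] = [5.5000]
BᵀPA = [2.0000 1.0000]
K = S⁻¹·BᵀPA = [0.3636 0.1818]
A−BK = [-0.2727 -0.1364; 0.2727 1.6364]
AᵀP(A−BK) = [0.2727 0.1364; 0.1364 5.1307]
P' = Q + AᵀP(A−BK) = [11.5227 2.3864; 2.3864 7.3807]
tr(P') = 18.9034


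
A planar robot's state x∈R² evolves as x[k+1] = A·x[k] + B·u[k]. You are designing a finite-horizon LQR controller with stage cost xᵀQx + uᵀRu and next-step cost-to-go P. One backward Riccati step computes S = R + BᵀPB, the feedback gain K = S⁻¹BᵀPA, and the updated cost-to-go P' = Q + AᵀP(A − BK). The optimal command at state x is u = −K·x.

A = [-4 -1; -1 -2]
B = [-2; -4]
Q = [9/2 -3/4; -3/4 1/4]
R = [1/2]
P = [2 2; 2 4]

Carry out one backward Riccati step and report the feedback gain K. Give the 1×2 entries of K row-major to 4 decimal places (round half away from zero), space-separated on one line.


0.6507 0.4976

BᵀP = [-12.0000 -20.0000]
S = R + BᵀPB = [1/2] + [104.0000] = [104.5000]
BᵀPA = [68.0000 52.0000]
K = S⁻¹·BᵀPA = [0.6507 0.4976]
A−BK = [-2.6986 -0.0048; 1.6029 -0.0096]
AᵀP(A−BK) = [7.7512 0.1627; 0.1627 0.1244]
P' = Q + AᵀP(A−BK) = [12.2512 -0.5873; -0.5873 0.3744]
tr(P') = 12.6256


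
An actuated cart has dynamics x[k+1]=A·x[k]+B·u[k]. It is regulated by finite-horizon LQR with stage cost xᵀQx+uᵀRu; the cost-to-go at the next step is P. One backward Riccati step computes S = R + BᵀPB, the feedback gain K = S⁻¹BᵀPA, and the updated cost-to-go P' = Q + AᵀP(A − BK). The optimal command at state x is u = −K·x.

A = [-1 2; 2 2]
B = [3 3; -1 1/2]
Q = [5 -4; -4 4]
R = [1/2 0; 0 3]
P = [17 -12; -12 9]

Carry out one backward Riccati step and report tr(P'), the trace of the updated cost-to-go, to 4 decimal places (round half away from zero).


BᵀP = [63.0000 -45.0000; 45.0000 -31.5000]
S = R + BᵀPB = [1/2 0; 0 3] + [234.0000 166.5000; 166.5000 119.2500] = [234.5000 166.5000; 166.5000 122.2500]
BᵀPA = [-153.0000 36.0000; -108.0000 27.0000]
K = S⁻¹·BᵀPA = [-0.7640 -0.1000; 0.1571 0.3570]
A−BK = [0.8207 1.2289; 1.1575 1.7215]
AᵀP(A−BK) = [1.0754 1.2622; 1.2622 1.9595]
P' = Q + AᵀP(A−BK) = [6.0754 -2.7378; -2.7378 5.9595]
tr(P') = 12.0349

12.0349


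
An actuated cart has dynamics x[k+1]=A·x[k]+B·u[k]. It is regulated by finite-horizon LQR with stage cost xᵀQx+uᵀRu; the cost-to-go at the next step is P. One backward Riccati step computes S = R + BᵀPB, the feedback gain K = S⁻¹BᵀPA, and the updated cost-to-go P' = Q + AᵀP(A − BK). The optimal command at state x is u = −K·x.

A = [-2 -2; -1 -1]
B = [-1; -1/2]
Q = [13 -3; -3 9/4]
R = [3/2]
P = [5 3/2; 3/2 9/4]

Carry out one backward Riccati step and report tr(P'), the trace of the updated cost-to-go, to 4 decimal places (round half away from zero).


BᵀP = [-5.7500 -2.6250]
S = R + BᵀPB = [3/2] + [7.0625] = [8.5625]
BᵀPA = [14.1250 14.1250]
K = S⁻¹·BᵀPA = [1.6496 1.6496]
A−BK = [-0.3504 -0.3504; -0.1752 -0.1752]
AᵀP(A−BK) = [4.9489 4.9489; 4.9489 4.9489]
P' = Q + AᵀP(A−BK) = [17.9489 1.9489; 1.9489 7.1989]
tr(P') = 25.1478

25.1478


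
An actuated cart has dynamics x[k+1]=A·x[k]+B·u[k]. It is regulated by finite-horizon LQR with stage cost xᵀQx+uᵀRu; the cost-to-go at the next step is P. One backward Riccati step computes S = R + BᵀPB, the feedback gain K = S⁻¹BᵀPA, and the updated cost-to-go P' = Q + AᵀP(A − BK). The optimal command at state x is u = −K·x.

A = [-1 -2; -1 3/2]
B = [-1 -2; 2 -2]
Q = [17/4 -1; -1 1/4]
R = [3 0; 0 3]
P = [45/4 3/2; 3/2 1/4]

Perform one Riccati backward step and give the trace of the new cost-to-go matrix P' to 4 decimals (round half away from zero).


7.0585

BᵀP = [-8.2500 -1.0000; -25.5000 -3.5000]
S = R + BᵀPB = [3 0; 0 3] + [6.2500 18.5000; 18.5000 58.0000] = [9.2500 18.5000; 18.5000 61.0000]
BᵀPA = [9.2500 15.0000; 29.0000 45.7500]
K = S⁻¹·BᵀPA = [0.1250 0.3091; 0.4375 0.6563]
A−BK = [0.0000 -0.3784; -0.3750 2.1943]
AᵀP(A−BK) = [0.6563 0.9844; 0.9844 1.9022]
P' = Q + AᵀP(A−BK) = [4.9063 -0.0156; -0.0156 2.1522]
tr(P') = 7.0585


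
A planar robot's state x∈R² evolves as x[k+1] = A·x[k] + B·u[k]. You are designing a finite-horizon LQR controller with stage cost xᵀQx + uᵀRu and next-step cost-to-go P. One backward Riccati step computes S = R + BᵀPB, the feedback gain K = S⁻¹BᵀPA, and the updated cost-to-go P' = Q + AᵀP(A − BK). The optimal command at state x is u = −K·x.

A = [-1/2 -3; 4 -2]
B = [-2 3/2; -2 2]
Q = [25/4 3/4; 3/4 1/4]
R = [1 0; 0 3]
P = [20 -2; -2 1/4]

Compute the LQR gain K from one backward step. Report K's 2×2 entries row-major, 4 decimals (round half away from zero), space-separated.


0.4421 1.3133 -0.0601 -0.3047

BᵀP = [-36.0000 3.5000; 26.0000 -2.5000]
S = R + BᵀPB = [1 0; 0 3] + [65.0000 -47.0000; -47.0000 34.0000] = [66.0000 -47.0000; -47.0000 37.0000]
BᵀPA = [32.0000 101.0000; -23.0000 -73.0000]
K = S⁻¹·BᵀPA = [0.4421 1.3133; -0.0601 -0.3047]
A−BK = [0.4742 0.0837; 5.0043 1.2361]
AᵀP(A−BK) = [1.4721 0.9657; 0.9657 2.1116]
P' = Q + AᵀP(A−BK) = [7.7221 1.7157; 1.7157 2.3616]
tr(P') = 10.0837


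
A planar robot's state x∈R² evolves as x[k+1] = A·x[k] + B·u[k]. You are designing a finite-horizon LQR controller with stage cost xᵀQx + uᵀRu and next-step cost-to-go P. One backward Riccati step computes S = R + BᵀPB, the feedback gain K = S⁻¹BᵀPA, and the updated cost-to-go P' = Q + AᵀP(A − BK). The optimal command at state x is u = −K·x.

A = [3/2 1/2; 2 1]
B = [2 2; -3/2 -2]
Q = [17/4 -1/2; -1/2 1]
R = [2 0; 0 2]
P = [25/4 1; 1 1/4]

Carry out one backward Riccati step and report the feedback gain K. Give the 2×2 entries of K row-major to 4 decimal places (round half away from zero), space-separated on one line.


BᵀP = [11.0000 1.6250; 10.5000 1.5000]
S = R + BᵀPB = [2 0; 0 2] + [19.5625 18.7500; 18.7500 18.0000] = [21.5625 18.7500; 18.7500 20.0000]
BᵀPA = [19.7500 7.1250; 18.7500 6.7500]
K = S⁻¹·BᵀPA = [0.5451 0.2000; 0.4265 0.1500]
A−BK = [-0.4431 -0.2000; 3.6706 1.6000]
AᵀP(A−BK) = [2.3005 0.9250; 0.9250 0.3750]
P' = Q + AᵀP(A−BK) = [6.5505 0.4250; 0.4250 1.3750]
tr(P') = 7.9255

0.5451 0.2000 0.4265 0.1500
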